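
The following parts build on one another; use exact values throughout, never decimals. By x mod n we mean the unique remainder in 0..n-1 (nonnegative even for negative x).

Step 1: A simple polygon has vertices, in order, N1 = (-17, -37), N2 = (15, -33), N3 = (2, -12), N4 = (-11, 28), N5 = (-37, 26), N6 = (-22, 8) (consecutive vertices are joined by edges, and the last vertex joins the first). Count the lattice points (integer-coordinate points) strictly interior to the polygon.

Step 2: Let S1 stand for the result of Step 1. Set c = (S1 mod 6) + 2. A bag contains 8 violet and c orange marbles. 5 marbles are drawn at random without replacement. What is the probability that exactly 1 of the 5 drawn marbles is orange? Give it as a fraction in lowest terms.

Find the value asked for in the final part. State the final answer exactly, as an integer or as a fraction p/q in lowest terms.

30/143

Step 1: cross terms: (-17*-33 - 15*-37)=1116, (15*-12 - 2*-33)=-114, (2*28 - -11*-12)=-76, (-11*26 - -37*28)=750, (-37*8 - -22*26)=276, (-22*-37 - -17*8)=950; twice the area = |2902| = 2902; area = 1451; boundary points = 4 + 1 + 1 + 2 + 3 + 5 = 16; strictly interior points = area - boundary/2 + 1 = 1444; answer 1444
Step 2: S1 = 1444; c = 6; total draws C(14,5) = 2002; favorable C(6,1)*C(8,4) = 420; P = 30/143; answer 30/143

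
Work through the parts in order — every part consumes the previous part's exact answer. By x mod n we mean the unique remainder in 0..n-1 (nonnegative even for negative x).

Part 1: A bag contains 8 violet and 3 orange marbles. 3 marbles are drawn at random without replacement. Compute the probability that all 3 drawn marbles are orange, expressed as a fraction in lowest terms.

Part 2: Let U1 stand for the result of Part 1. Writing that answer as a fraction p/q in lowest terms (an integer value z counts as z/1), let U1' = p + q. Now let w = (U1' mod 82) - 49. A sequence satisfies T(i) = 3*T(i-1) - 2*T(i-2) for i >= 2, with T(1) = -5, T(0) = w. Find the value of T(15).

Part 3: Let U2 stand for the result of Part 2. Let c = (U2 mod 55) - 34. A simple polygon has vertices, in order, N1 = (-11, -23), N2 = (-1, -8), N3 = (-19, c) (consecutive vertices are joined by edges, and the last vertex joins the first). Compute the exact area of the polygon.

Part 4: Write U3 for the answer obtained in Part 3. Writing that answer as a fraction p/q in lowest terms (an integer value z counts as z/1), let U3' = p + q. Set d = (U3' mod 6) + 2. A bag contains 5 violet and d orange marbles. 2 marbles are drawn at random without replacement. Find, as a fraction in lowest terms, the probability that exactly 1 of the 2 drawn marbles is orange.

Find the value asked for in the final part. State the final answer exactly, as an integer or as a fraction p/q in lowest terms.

10/21

Part 1: total draws C(11,3) = 165; favorable C(3,3) = 1; P = 1/165; answer 1/165
Part 2: U1 = 1/165; threaded value p + q = 166; w = -47; T(2) = 3*(-5) - 2*(-47) = 79; iterating: T(2)=79, T(3)=247, T(4)=583, T(5)=1255, T(6)=2599, T(7)=5287, T(8)=10663, T(9)=21415, T(10)=42919, T(11)=85927, T(12)=171943, T(13)=343975, T(14)=688039, T(15)=1376167; answer 1376167
Part 3: U2 = 1376167; c = -22; cross terms: (-11*-8 - -1*-23)=65, (-1*-22 - -19*-8)=-130, (-19*-23 - -11*-22)=195; twice the area = |130| = 130; area = 65; answer 65
Part 4: U3 = 65; threaded value p + q = 66; d = 2; total draws C(7,2) = 21; favorable C(2,1)*C(5,1) = 10; P = 10/21; answer 10/21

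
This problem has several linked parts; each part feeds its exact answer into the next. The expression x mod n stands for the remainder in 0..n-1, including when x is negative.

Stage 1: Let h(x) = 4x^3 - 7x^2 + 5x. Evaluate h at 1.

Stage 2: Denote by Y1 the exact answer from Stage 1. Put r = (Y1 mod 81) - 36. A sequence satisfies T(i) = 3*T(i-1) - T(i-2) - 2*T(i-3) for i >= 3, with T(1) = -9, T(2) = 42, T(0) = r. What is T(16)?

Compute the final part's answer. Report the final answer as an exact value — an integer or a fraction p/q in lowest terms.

5321297

Stage 1: 4*(1)^3 - 7*(1)^2 + 5*(1)^1 = (4) + (-7) + (5) = 2; answer 2
Stage 2: Y1 = 2; r = -34; T(3) = 3*(42) - 1*(-9) - 2*(-34) = 203; iterating: T(3)=203, T(4)=585, T(5)=1468, T(6)=3413, T(7)=7601, T(8)=16454, T(9)=34935, T(10)=73149, T(11)=151604, T(12)=311793, T(13)=637477, T(14)=1297430, T(15)=2631227, T(16)=5321297; answer 5321297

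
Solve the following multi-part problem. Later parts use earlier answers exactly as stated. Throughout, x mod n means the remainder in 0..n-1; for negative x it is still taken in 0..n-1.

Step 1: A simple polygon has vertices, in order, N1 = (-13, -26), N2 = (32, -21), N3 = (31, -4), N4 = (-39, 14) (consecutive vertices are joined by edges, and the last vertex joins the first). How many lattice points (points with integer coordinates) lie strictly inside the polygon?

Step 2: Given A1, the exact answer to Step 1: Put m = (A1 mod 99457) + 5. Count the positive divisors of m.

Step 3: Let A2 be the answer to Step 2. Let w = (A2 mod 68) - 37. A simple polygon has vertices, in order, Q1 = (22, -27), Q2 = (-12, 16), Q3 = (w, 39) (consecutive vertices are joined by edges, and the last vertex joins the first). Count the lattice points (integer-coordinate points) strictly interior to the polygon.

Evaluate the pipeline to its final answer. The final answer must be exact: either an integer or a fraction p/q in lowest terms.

Step 1: cross terms: (-13*-21 - 32*-26)=1105, (32*-4 - 31*-21)=523, (31*14 - -39*-4)=278, (-39*-26 - -13*14)=1196; twice the area = |3102| = 3102; area = 1551; boundary points = 5 + 1 + 2 + 2 = 10; strictly interior points = area - boundary/2 + 1 = 1547; answer 1547
Step 2: A1 = 1547; m = 1552; 1552 = 2^4 * 97; number of divisors = (4+1) * (1+1) = 10; answer 10
Step 3: A2 = 10; w = -27; cross terms: (22*16 - -12*-27)=28, (-12*39 - -27*16)=-36, (-27*-27 - 22*39)=-129; twice the area = |-137| = 137; area = 137/2; boundary points = 1 + 1 + 1 = 3; strictly interior points = area - boundary/2 + 1 = 68; answer 68

68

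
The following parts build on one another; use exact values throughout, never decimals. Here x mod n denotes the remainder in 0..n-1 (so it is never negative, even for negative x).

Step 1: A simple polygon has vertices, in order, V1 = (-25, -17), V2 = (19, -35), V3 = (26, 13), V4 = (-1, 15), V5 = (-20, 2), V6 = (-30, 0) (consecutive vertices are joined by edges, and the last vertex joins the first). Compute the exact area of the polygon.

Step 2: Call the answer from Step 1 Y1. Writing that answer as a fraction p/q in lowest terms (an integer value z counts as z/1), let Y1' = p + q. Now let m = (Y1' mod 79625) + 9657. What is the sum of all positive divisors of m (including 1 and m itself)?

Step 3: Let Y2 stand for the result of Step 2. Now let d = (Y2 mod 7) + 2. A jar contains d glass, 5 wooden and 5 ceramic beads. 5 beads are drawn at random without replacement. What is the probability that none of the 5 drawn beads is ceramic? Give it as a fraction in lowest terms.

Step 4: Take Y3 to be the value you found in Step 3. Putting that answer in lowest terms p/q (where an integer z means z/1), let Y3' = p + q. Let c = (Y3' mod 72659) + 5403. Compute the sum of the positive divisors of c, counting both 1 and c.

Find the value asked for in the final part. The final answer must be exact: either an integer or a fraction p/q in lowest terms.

14859

Step 1: cross terms: (-25*-35 - 19*-17)=1198, (19*13 - 26*-35)=1157, (26*15 - -1*13)=403, (-1*2 - -20*15)=298, (-20*0 - -30*2)=60, (-30*-17 - -25*0)=510; twice the area = |3626| = 3626; area = 1813; answer 1813
Step 2: Y1 = 1813; threaded value p + q = 1814; m = 11471; 11471 is prime, so its only divisors are 1 and 11471; sigma = 1 + 11471 = 11472; answer 11472
Step 3: Y2 = 11472; d = 8; total draws C(18,5) = 8568; favorable C(13,5) = 1287; P = 143/952; answer 143/952
Step 4: Y3 = 143/952; threaded value p + q = 1095; c = 6498; 6498 = 2 * 3^2 * 19^2; sigma = (1 + 2) * (1 + 3 + 9) * (1 + 19 + 361) = 3 * 13 * 381 = 14859; answer 14859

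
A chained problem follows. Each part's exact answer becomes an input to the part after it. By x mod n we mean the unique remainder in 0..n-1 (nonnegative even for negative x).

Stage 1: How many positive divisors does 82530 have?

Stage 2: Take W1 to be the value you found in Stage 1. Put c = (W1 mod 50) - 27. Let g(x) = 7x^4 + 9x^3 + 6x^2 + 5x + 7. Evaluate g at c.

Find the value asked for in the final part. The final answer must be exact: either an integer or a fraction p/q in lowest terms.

Stage 1: 82530 = 2 * 3^2 * 5 * 7 * 131; number of divisors = (1+1) * (2+1) * (1+1) * (1+1) * (1+1) = 48; answer 48
Stage 2: W1 = 48; c = 21; 7*(21)^4 + 9*(21)^3 + 6*(21)^2 + 5*(21)^1 + 7 = (1361367) + (83349) + (2646) + (105) + (7) = 1447474; answer 1447474

1447474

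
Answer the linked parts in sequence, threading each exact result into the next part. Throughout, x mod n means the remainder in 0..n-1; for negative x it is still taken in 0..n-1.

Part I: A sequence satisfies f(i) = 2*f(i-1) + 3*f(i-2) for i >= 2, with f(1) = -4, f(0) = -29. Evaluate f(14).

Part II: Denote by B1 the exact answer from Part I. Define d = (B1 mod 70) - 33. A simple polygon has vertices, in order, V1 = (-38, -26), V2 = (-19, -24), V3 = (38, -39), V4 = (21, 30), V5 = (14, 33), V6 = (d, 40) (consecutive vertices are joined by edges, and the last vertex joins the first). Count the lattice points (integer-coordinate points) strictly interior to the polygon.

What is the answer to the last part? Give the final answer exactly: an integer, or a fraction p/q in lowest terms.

2834

Part I: f(2) = 2*(-4) + 3*(-29) = -95; iterating: f(2)=-95, f(3)=-202, f(4)=-689, f(5)=-1984, f(6)=-6035, f(7)=-18022, f(8)=-54149, f(9)=-162364, f(10)=-487175, f(11)=-1461442, f(12)=-4384409, f(13)=-13153144, f(14)=-39459515; answer -39459515
Part II: B1 = -39459515; d = 12; cross terms: (-38*-24 - -19*-26)=418, (-19*-39 - 38*-24)=1653, (38*30 - 21*-39)=1959, (21*33 - 14*30)=273, (14*40 - 12*33)=164, (12*-26 - -38*40)=1208; twice the area = |5675| = 5675; area = 5675/2; boundary points = 1 + 3 + 1 + 1 + 1 + 2 = 9; strictly interior points = area - boundary/2 + 1 = 2834; answer 2834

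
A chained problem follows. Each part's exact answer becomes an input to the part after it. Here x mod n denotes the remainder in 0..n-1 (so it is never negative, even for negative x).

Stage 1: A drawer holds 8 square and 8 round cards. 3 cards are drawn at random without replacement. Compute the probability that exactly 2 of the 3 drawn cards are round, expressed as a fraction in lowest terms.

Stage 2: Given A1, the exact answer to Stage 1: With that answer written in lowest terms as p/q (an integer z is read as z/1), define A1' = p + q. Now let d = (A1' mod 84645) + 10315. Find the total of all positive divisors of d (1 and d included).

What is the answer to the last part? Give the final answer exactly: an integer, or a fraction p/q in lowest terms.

Stage 1: total draws C(16,3) = 560; favorable C(8,2)*C(8,1) = 224; P = 2/5; answer 2/5
Stage 2: A1 = 2/5; threaded value p + q = 7; d = 10322; 10322 = 2 * 13 * 397; sigma = (1 + 2) * (1 + 13) * (1 + 397) = 3 * 14 * 398 = 16716; answer 16716

16716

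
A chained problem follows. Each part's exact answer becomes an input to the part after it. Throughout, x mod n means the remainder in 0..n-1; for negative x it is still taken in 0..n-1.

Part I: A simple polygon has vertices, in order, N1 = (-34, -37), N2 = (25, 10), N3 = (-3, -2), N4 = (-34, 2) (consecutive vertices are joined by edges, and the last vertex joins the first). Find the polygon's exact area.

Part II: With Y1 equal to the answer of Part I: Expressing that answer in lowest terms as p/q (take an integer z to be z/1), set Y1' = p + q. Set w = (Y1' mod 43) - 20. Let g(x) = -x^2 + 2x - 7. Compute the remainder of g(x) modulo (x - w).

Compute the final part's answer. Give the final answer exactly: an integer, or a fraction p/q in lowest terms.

Part I: cross terms: (-34*10 - 25*-37)=585, (25*-2 - -3*10)=-20, (-3*2 - -34*-2)=-74, (-34*-37 - -34*2)=1326; twice the area = |1817| = 1817; area = 1817/2; answer 1817/2
Part II: Y1 = 1817/2; threaded value p + q = 1819; w = -7; remainder = value at the root: -1*(-7)^2 + 2*(-7)^1 - 7 = (-49) + (-14) + (-7) = -70; answer -70

-70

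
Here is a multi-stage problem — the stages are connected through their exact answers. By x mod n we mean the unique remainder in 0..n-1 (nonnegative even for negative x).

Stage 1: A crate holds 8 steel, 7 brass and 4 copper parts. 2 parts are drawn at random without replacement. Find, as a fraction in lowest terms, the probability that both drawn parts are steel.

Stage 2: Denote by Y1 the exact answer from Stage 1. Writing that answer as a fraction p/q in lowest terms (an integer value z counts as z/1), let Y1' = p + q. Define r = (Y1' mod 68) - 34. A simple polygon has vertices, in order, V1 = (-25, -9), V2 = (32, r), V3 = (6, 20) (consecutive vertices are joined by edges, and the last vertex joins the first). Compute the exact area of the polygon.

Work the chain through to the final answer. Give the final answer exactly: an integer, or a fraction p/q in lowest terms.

Stage 1: total draws C(19,2) = 171; favorable C(8,2) = 28; P = 28/171; answer 28/171
Stage 2: Y1 = 28/171; threaded value p + q = 199; r = 29; cross terms: (-25*29 - 32*-9)=-437, (32*20 - 6*29)=466, (6*-9 - -25*20)=446; twice the area = |475| = 475; area = 475/2; answer 475/2

475/2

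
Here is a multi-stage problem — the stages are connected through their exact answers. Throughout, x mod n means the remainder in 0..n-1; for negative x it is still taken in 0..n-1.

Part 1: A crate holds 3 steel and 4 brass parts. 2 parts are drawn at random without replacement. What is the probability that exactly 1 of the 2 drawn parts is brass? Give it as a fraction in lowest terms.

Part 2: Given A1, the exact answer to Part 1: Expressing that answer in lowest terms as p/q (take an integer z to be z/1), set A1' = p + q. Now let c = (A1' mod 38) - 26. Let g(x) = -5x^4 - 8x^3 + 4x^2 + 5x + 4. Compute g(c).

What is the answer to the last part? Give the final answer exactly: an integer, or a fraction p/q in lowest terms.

-225296

Part 1: total draws C(7,2) = 21; favorable C(4,1)*C(3,1) = 12; P = 4/7; answer 4/7
Part 2: A1 = 4/7; threaded value p + q = 11; c = -15; -5*(-15)^4 - 8*(-15)^3 + 4*(-15)^2 + 5*(-15)^1 + 4 = (-253125) + (27000) + (900) + (-75) + (4) = -225296; answer -225296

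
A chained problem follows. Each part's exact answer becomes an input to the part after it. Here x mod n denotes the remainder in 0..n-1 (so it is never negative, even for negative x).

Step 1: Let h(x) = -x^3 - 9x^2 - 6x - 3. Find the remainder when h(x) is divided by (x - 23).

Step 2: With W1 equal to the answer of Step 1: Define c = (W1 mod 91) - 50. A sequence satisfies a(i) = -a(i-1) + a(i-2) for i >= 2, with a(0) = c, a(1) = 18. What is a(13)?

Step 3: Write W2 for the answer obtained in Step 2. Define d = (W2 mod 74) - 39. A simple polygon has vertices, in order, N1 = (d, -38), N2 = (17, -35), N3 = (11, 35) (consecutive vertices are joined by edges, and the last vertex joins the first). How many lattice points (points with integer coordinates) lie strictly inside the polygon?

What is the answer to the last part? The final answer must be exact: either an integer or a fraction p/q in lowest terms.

1758

Step 1: remainder = value at the root: -1*(23)^3 - 9*(23)^2 - 6*(23)^1 - 3 = (-12167) + (-4761) + (-138) + (-3) = -17069; answer -17069
Step 2: W1 = -17069; c = -11; a(2) = -1*(18) + 1*(-11) = -29; iterating: a(2)=-29, a(3)=47, a(4)=-76, a(5)=123, a(6)=-199, a(7)=322, a(8)=-521, a(9)=843, a(10)=-1364, a(11)=2207, a(12)=-3571, a(13)=5778; answer 5778
Step 3: W2 = 5778; d = -33; cross terms: (-33*-35 - 17*-38)=1801, (17*35 - 11*-35)=980, (11*-38 - -33*35)=737; twice the area = |3518| = 3518; area = 1759; boundary points = 1 + 2 + 1 = 4; strictly interior points = area - boundary/2 + 1 = 1758; answer 1758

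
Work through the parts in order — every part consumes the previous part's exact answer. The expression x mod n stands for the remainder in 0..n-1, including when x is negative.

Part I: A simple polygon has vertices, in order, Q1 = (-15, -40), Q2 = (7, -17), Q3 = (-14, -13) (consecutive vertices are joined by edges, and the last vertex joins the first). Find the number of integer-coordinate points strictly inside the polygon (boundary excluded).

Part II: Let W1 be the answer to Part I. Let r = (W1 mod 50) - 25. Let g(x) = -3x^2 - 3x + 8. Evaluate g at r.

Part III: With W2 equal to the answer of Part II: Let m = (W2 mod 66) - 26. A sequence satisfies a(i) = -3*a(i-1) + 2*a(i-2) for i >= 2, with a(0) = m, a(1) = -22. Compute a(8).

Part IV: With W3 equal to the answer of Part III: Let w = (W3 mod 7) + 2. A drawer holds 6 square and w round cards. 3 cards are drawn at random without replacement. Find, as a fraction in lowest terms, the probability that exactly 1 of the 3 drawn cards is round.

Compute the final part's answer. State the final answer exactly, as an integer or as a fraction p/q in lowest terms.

15/28

Part I: cross terms: (-15*-17 - 7*-40)=535, (7*-13 - -14*-17)=-329, (-14*-40 - -15*-13)=365; twice the area = |571| = 571; area = 571/2; boundary points = 1 + 1 + 1 = 3; strictly interior points = area - boundary/2 + 1 = 285; answer 285
Part II: W1 = 285; r = 10; -3*(10)^2 - 3*(10)^1 + 8 = (-300) + (-30) + (8) = -322; answer -322
Part III: W2 = -322; m = -18; a(2) = -3*(-22) + 2*(-18) = 30; iterating: a(2)=30, a(3)=-134, a(4)=462, a(5)=-1654, a(6)=5886, a(7)=-20966, a(8)=74670; answer 74670
Part IV: W3 = 74670; w = 3; total draws C(9,3) = 84; favorable C(3,1)*C(6,2) = 45; P = 15/28; answer 15/28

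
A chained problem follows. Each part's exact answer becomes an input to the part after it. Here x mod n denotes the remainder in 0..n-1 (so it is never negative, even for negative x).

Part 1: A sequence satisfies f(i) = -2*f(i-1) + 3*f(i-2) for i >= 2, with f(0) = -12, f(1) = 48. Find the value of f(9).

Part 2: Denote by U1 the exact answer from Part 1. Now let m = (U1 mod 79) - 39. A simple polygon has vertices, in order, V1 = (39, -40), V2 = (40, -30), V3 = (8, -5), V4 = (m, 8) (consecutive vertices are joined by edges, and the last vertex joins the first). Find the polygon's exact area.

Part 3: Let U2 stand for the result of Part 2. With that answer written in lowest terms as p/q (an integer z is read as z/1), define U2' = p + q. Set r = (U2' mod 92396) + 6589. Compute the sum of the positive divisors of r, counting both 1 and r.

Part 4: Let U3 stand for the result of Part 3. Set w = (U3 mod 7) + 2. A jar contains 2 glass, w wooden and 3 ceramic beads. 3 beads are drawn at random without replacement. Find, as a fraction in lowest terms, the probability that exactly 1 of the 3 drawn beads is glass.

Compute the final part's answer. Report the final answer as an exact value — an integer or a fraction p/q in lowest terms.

7/15

Part 1: f(2) = -2*(48) + 3*(-12) = -132; iterating: f(2)=-132, f(3)=408, f(4)=-1212, f(5)=3648, f(6)=-10932, f(7)=32808, f(8)=-98412, f(9)=295248; answer 295248
Part 2: U1 = 295248; m = -14; cross terms: (39*-30 - 40*-40)=430, (40*-5 - 8*-30)=40, (8*8 - -14*-5)=-6, (-14*-40 - 39*8)=248; twice the area = |712| = 712; area = 356; answer 356
Part 3: U2 = 356; threaded value p + q = 357; r = 6946; 6946 = 2 * 23 * 151; sigma = (1 + 2) * (1 + 23) * (1 + 151) = 3 * 24 * 152 = 10944; answer 10944
Part 4: U3 = 10944; w = 5; total draws C(10,3) = 120; favorable C(2,1)*C(8,2) = 56; P = 7/15; answer 7/15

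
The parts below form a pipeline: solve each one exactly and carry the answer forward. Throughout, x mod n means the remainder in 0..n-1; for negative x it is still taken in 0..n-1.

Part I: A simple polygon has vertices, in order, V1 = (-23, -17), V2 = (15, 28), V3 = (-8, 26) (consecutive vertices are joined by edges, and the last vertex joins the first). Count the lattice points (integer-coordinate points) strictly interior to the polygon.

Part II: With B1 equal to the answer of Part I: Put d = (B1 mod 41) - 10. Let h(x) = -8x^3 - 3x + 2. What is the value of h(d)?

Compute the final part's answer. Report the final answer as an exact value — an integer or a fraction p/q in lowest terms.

-46708

Part I: cross terms: (-23*28 - 15*-17)=-389, (15*26 - -8*28)=614, (-8*-17 - -23*26)=734; twice the area = |959| = 959; area = 959/2; boundary points = 1 + 1 + 1 = 3; strictly interior points = area - boundary/2 + 1 = 479; answer 479
Part II: B1 = 479; d = 18; -8*(18)^3 - 3*(18)^1 + 2 = (-46656) + (-54) + (2) = -46708; answer -46708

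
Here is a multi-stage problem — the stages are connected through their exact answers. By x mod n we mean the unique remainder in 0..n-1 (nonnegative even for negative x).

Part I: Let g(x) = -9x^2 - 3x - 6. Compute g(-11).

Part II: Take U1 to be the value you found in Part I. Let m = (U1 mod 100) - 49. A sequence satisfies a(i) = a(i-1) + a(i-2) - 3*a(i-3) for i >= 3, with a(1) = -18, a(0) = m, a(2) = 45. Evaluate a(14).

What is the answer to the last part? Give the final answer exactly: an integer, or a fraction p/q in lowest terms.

Part I: -9*(-11)^2 - 3*(-11)^1 - 6 = (-1089) + (33) + (-6) = -1062; answer -1062
Part II: U1 = -1062; m = -11; a(3) = 1*(45) + 1*(-18) - 3*(-11) = 60; iterating: a(3)=60, a(4)=159, a(5)=84, a(6)=63, a(7)=-330, a(8)=-519, a(9)=-1038, a(10)=-567, a(11)=-48, a(12)=2499, a(13)=4152, a(14)=6795; answer 6795

6795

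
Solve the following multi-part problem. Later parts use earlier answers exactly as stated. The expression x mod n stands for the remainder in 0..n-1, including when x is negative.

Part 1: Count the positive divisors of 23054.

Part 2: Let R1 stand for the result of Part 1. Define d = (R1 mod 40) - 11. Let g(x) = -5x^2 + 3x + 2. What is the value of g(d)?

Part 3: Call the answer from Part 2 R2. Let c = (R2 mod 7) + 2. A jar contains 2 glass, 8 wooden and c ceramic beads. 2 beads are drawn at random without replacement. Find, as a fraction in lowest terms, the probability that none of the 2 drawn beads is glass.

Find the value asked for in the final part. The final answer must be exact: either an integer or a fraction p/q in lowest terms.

66/91

Part 1: 23054 = 2 * 11527; number of divisors = (1+1) * (1+1) = 4; answer 4
Part 2: R1 = 4; d = -7; -5*(-7)^2 + 3*(-7)^1 + 2 = (-245) + (-21) + (2) = -264; answer -264
Part 3: R2 = -264; c = 4; total draws C(14,2) = 91; favorable C(12,2) = 66; P = 66/91; answer 66/91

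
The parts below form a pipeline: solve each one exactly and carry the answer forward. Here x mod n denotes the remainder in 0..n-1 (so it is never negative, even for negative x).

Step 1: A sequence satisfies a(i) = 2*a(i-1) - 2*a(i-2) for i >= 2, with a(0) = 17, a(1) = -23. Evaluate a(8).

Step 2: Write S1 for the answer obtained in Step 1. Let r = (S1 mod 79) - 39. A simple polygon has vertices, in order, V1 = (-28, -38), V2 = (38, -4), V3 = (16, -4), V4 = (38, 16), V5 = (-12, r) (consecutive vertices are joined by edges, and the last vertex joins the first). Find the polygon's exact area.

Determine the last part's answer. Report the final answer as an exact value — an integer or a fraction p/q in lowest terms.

Step 1: a(2) = 2*(-23) - 2*(17) = -80; iterating: a(2)=-80, a(3)=-114, a(4)=-68, a(5)=92, a(6)=320, a(7)=456, a(8)=272; answer 272
Step 2: S1 = 272; r = -4; cross terms: (-28*-4 - 38*-38)=1556, (38*-4 - 16*-4)=-88, (16*16 - 38*-4)=408, (38*-4 - -12*16)=40, (-12*-38 - -28*-4)=344; twice the area = |2260| = 2260; area = 1130; answer 1130

1130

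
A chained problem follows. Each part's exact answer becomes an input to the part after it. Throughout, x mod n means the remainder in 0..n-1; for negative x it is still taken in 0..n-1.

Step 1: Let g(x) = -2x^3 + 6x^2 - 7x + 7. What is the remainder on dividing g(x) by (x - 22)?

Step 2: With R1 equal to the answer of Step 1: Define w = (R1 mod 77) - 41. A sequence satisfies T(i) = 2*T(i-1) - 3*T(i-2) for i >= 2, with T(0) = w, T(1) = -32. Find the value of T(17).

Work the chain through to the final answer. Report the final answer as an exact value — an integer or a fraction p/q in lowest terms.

Step 1: remainder = value at the root: -2*(22)^3 + 6*(22)^2 - 7*(22)^1 + 7 = (-21296) + (2904) + (-154) + (7) = -18539; answer -18539
Step 2: R1 = -18539; w = -23; T(2) = 2*(-32) - 3*(-23) = 5; iterating: T(2)=5, T(3)=106, T(4)=197, T(5)=76, T(6)=-439, T(7)=-1106, T(8)=-895, T(9)=1528, T(10)=5741, T(11)=6898, T(12)=-3427, T(13)=-27548, T(14)=-44815, T(15)=-6986, T(16)=120473, T(17)=261904; answer 261904

261904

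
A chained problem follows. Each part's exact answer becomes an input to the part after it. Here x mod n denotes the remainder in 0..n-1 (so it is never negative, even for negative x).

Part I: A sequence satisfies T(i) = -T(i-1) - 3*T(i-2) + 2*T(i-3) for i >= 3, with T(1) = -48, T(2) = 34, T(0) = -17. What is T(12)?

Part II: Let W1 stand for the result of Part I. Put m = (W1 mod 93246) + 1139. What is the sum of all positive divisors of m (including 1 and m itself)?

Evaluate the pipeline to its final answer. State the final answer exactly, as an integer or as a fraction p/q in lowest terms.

74736

Part I: T(3) = -1*(34) - 3*(-48) + 2*(-17) = 76; iterating: T(3)=76, T(4)=-274, T(5)=114, T(6)=860, T(7)=-1750, T(8)=-602, T(9)=7572, T(10)=-9266, T(11)=-14654, T(12)=57596; answer 57596
Part II: W1 = 57596; m = 58735; 58735 = 5 * 17 * 691; sigma = (1 + 5) * (1 + 17) * (1 + 691) = 6 * 18 * 692 = 74736; answer 74736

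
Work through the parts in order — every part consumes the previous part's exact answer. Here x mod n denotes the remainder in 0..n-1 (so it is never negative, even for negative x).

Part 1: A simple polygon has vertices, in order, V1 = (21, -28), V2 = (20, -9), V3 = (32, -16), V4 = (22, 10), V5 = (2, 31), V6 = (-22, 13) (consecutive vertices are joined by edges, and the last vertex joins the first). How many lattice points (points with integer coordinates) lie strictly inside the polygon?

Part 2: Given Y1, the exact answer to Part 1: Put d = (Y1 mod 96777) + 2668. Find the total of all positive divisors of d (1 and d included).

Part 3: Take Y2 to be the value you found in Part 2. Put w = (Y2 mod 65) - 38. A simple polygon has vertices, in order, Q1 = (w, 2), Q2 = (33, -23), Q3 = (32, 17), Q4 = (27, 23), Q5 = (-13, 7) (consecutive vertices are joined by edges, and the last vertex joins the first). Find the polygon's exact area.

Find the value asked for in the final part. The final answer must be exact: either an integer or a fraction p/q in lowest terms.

1000

Part 1: cross terms: (21*-9 - 20*-28)=371, (20*-16 - 32*-9)=-32, (32*10 - 22*-16)=672, (22*31 - 2*10)=662, (2*13 - -22*31)=708, (-22*-28 - 21*13)=343; twice the area = |2724| = 2724; area = 1362; boundary points = 1 + 1 + 2 + 1 + 6 + 1 = 12; strictly interior points = area - boundary/2 + 1 = 1357; answer 1357
Part 2: Y1 = 1357; d = 4025; 4025 = 5^2 * 7 * 23; sigma = (1 + 5 + 25) * (1 + 7) * (1 + 23) = 31 * 8 * 24 = 5952; answer 5952
Part 3: Y2 = 5952; w = -1; cross terms: (-1*-23 - 33*2)=-43, (33*17 - 32*-23)=1297, (32*23 - 27*17)=277, (27*7 - -13*23)=488, (-13*2 - -1*7)=-19; twice the area = |2000| = 2000; area = 1000; answer 1000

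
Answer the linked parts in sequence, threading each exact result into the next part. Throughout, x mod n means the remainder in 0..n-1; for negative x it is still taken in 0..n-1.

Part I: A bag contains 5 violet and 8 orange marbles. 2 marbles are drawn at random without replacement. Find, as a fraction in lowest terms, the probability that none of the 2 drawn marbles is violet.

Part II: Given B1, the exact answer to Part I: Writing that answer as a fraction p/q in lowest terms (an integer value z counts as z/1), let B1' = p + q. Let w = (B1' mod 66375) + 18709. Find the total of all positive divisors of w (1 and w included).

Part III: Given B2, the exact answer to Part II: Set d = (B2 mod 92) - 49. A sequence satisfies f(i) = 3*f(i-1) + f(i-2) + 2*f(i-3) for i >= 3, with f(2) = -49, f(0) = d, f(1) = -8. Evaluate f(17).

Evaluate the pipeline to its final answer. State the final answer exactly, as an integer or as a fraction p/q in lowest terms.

Part I: total draws C(13,2) = 78; favorable C(8,2) = 28; P = 14/39; answer 14/39
Part II: B1 = 14/39; threaded value p + q = 53; w = 18762; 18762 = 2 * 3 * 53 * 59; sigma = (1 + 2) * (1 + 3) * (1 + 53) * (1 + 59) = 3 * 4 * 54 * 60 = 38880; answer 38880
Part III: B2 = 38880; d = 7; f(3) = 3*(-49) + 1*(-8) + 2*(7) = -141; iterating: f(3)=-141, f(4)=-488, f(5)=-1703, f(6)=-5879, f(7)=-20316, f(8)=-70233, f(9)=-242773, f(10)=-839184, f(11)=-2900791, f(12)=-10027103, f(13)=-34660468, f(14)=-119810089, f(15)=-414144941, f(16)=-1431565848, f(17)=-4948462663; answer -4948462663

-4948462663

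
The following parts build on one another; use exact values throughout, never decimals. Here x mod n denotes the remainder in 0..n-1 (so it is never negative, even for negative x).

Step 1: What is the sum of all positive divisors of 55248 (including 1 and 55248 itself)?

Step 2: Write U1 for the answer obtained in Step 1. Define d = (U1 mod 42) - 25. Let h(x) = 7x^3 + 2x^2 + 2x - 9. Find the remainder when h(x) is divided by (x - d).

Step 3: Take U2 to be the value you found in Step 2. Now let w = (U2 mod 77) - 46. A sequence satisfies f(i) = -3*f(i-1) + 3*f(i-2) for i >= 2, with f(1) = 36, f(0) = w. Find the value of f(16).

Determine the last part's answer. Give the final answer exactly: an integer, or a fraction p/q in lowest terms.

-23439198744

Step 1: 55248 = 2^4 * 3 * 1151; sigma = (1 + 2 + 4 + 8 + 16) * (1 + 3) * (1 + 1151) = 31 * 4 * 1152 = 142848; answer 142848
Step 2: U1 = 142848; d = -19; remainder = value at the root: 7*(-19)^3 + 2*(-19)^2 + 2*(-19)^1 - 9 = (-48013) + (722) + (-38) + (-9) = -47338; answer -47338
Step 3: U2 = -47338; w = -29; f(2) = -3*(36) + 3*(-29) = -195; iterating: f(2)=-195, f(3)=693, f(4)=-2664, f(5)=10071, f(6)=-38205, f(7)=144828, f(8)=-549099, f(9)=2081781, f(10)=-7892640, f(11)=29923263, f(12)=-113447709, f(13)=430112916, f(14)=-1630681875, f(15)=6182384373, f(16)=-23439198744; answer -23439198744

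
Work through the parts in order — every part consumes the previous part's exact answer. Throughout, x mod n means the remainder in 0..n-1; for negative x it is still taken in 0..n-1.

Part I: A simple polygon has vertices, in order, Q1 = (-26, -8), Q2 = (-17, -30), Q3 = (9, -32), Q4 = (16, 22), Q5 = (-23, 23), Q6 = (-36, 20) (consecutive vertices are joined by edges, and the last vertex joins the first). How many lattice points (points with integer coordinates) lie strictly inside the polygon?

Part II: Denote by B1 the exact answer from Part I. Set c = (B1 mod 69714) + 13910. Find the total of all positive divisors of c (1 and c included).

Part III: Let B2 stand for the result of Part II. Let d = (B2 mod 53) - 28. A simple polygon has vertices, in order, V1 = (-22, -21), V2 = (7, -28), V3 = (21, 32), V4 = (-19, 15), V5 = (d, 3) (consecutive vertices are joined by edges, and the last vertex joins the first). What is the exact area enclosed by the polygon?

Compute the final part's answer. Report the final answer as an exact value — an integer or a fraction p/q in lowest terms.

3299/2

Part I: cross terms: (-26*-30 - -17*-8)=644, (-17*-32 - 9*-30)=814, (9*22 - 16*-32)=710, (16*23 - -23*22)=874, (-23*20 - -36*23)=368, (-36*-8 - -26*20)=808; twice the area = |4218| = 4218; area = 2109; boundary points = 1 + 2 + 1 + 1 + 1 + 2 = 8; strictly interior points = area - boundary/2 + 1 = 2106; answer 2106
Part II: B1 = 2106; c = 16016; 16016 = 2^4 * 7 * 11 * 13; sigma = (1 + 2 + 4 + 8 + 16) * (1 + 7) * (1 + 11) * (1 + 13) = 31 * 8 * 12 * 14 = 41664; answer 41664
Part III: B2 = 41664; d = -22; cross terms: (-22*-28 - 7*-21)=763, (7*32 - 21*-28)=812, (21*15 - -19*32)=923, (-19*3 - -22*15)=273, (-22*-21 - -22*3)=528; twice the area = |3299| = 3299; area = 3299/2; answer 3299/2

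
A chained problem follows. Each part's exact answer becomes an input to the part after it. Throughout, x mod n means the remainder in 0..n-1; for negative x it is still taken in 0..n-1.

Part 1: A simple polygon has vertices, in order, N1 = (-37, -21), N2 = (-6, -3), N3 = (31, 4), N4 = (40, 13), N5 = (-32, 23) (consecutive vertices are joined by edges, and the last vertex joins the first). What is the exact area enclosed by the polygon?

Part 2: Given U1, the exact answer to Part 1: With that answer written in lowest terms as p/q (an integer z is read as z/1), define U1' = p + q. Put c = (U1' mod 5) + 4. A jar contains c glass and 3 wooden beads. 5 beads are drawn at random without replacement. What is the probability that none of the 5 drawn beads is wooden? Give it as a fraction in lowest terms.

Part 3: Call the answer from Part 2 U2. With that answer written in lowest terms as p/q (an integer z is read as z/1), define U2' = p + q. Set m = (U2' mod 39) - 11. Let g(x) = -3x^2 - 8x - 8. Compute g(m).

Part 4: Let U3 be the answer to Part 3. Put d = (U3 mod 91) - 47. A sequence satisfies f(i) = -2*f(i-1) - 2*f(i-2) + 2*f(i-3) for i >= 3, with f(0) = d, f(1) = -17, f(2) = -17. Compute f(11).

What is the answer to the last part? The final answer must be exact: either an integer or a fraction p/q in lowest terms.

6152

Part 1: cross terms: (-37*-3 - -6*-21)=-15, (-6*4 - 31*-3)=69, (31*13 - 40*4)=243, (40*23 - -32*13)=1336, (-32*-21 - -37*23)=1523; twice the area = |3156| = 3156; area = 1578; answer 1578
Part 2: U1 = 1578; threaded value p + q = 1579; c = 8; total draws C(11,5) = 462; favorable C(8,5) = 56; P = 4/33; answer 4/33
Part 3: U2 = 4/33; threaded value p + q = 37; m = 26; -3*(26)^2 - 8*(26)^1 - 8 = (-2028) + (-208) + (-8) = -2244; answer -2244
Part 4: U3 = -2244; d = -16; f(3) = -2*(-17) - 2*(-17) + 2*(-16) = 36; iterating: f(3)=36, f(4)=-72, f(5)=38, f(6)=140, f(7)=-500, f(8)=796, f(9)=-312, f(10)=-1968, f(11)=6152; answer 6152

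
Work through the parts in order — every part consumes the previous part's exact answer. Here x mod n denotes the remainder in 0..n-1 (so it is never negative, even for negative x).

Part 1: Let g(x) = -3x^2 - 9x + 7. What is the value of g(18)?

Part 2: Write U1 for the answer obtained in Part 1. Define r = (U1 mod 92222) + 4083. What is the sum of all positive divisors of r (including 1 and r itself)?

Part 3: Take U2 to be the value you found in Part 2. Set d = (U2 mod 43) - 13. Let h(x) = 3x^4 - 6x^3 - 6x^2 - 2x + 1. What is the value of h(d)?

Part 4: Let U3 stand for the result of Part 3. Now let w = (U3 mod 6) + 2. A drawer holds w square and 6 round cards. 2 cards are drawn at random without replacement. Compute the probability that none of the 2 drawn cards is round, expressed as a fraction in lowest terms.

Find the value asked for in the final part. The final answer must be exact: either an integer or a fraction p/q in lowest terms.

Part 1: -3*(18)^2 - 9*(18)^1 + 7 = (-972) + (-162) + (7) = -1127; answer -1127
Part 2: U1 = -1127; r = 95178; 95178 = 2 * 3 * 29 * 547; sigma = (1 + 2) * (1 + 3) * (1 + 29) * (1 + 547) = 3 * 4 * 30 * 548 = 197280; answer 197280
Part 3: U2 = 197280; d = 26; 3*(26)^4 - 6*(26)^3 - 6*(26)^2 - 2*(26)^1 + 1 = (1370928) + (-105456) + (-4056) + (-52) + (1) = 1261365; answer 1261365
Part 4: U3 = 1261365; w = 5; total draws C(11,2) = 55; favorable C(5,2) = 10; P = 2/11; answer 2/11

2/11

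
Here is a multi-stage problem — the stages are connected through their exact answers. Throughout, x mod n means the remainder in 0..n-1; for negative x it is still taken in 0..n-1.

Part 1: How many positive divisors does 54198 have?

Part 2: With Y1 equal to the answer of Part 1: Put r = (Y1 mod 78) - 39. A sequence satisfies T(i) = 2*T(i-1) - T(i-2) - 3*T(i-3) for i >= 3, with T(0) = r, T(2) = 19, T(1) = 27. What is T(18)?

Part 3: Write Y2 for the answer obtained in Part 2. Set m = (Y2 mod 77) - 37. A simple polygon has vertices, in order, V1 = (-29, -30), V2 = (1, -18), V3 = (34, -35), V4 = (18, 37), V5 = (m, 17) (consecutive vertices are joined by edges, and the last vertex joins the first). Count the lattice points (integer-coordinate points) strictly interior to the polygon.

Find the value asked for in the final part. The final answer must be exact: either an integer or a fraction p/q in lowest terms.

Part 1: 54198 = 2 * 3^2 * 3011; number of divisors = (1+1) * (2+1) * (1+1) = 12; answer 12
Part 2: Y1 = 12; r = -27; T(3) = 2*(19) - 1*(27) - 3*(-27) = 92; iterating: T(3)=92, T(4)=84, T(5)=19, T(6)=-322, T(7)=-915, T(8)=-1565, T(9)=-1249, T(10)=1812, T(11)=9568, T(12)=21071, T(13)=27138, T(14)=4501, T(15)=-81349, T(16)=-248613, T(17)=-429380, T(18)=-366100; answer -366100
Part 3: Y2 = -366100; m = -2; cross terms: (-29*-18 - 1*-30)=552, (1*-35 - 34*-18)=577, (34*37 - 18*-35)=1888, (18*17 - -2*37)=380, (-2*-30 - -29*17)=553; twice the area = |3950| = 3950; area = 1975; boundary points = 6 + 1 + 8 + 20 + 1 = 36; strictly interior points = area - boundary/2 + 1 = 1958; answer 1958

1958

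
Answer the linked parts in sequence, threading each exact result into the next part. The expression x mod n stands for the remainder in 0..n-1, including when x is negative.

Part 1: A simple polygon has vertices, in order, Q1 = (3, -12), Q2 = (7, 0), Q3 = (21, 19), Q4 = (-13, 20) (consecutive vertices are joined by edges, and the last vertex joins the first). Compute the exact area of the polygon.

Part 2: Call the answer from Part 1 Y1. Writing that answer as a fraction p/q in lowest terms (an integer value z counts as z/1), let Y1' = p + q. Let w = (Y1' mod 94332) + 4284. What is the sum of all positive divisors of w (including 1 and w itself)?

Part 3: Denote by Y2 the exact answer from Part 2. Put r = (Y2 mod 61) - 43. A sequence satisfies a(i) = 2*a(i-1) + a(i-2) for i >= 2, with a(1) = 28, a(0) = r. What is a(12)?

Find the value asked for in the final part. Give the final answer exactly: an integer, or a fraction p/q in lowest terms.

342152

Part 1: cross terms: (3*0 - 7*-12)=84, (7*19 - 21*0)=133, (21*20 - -13*19)=667, (-13*-12 - 3*20)=96; twice the area = |980| = 980; area = 490; answer 490
Part 2: Y1 = 490; threaded value p + q = 491; w = 4775; 4775 = 5^2 * 191; sigma = (1 + 5 + 25) * (1 + 191) = 31 * 192 = 5952; answer 5952
Part 3: Y2 = 5952; r = -8; a(2) = 2*(28) + 1*(-8) = 48; iterating: a(2)=48, a(3)=124, a(4)=296, a(5)=716, a(6)=1728, a(7)=4172, a(8)=10072, a(9)=24316, a(10)=58704, a(11)=141724, a(12)=342152; answer 342152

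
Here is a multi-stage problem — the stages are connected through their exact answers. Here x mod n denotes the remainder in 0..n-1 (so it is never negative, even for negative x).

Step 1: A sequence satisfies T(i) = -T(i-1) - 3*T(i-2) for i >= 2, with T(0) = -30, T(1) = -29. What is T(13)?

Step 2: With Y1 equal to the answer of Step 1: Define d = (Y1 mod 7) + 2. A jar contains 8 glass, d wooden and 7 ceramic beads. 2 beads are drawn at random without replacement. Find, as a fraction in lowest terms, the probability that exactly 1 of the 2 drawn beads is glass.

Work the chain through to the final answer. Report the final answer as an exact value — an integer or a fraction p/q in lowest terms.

48/95

Step 1: T(2) = -1*(-29) - 3*(-30) = 119; iterating: T(2)=119, T(3)=-32, T(4)=-325, T(5)=421, T(6)=554, T(7)=-1817, T(8)=155, T(9)=5296, T(10)=-5761, T(11)=-10127, T(12)=27410, T(13)=2971; answer 2971
Step 2: Y1 = 2971; d = 5; total draws C(20,2) = 190; favorable C(8,1)*C(12,1) = 96; P = 48/95; answer 48/95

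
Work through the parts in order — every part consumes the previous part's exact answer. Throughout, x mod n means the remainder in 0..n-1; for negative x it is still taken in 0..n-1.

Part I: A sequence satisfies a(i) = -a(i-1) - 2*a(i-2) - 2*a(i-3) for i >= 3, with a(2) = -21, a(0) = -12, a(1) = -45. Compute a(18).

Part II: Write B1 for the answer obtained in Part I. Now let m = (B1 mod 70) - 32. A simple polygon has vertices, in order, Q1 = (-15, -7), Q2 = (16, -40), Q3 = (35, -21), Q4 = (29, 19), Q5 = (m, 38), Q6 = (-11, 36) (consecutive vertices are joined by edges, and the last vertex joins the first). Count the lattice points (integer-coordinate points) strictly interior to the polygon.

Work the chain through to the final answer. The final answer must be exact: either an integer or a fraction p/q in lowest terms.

2811

Part I: a(3) = -1*(-21) - 2*(-45) - 2*(-12) = 135; iterating: a(3)=135, a(4)=-3, a(5)=-225, a(6)=-39, a(7)=495, a(8)=33, a(9)=-945, a(10)=-111, a(11)=1935, a(12)=177, a(13)=-3825, a(14)=-399, a(15)=7695, a(16)=753, a(17)=-15345, a(18)=-1551; answer -1551
Part II: B1 = -1551; m = 27; cross terms: (-15*-40 - 16*-7)=712, (16*-21 - 35*-40)=1064, (35*19 - 29*-21)=1274, (29*38 - 27*19)=589, (27*36 - -11*38)=1390, (-11*-7 - -15*36)=617; twice the area = |5646| = 5646; area = 2823; boundary points = 1 + 19 + 2 + 1 + 2 + 1 = 26; strictly interior points = area - boundary/2 + 1 = 2811; answer 2811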